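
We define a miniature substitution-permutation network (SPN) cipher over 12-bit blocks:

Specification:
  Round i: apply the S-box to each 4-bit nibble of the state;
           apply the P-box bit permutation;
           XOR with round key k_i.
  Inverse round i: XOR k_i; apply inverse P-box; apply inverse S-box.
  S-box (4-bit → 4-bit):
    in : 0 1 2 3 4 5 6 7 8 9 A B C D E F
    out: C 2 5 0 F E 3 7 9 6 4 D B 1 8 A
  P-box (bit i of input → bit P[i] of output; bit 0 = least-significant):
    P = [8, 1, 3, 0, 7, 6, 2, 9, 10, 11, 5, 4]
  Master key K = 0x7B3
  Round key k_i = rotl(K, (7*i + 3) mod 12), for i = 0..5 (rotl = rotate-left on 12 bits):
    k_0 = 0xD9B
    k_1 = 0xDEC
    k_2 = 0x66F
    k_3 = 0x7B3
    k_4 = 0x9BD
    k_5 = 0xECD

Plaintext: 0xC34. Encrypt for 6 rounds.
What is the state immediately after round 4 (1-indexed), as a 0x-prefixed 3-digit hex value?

0xBAA

s_0 = plaintext = 0xC34
s_1 = Round(s_0, k_0) = 0x080
s_2 = Round(s_1, k_1) = 0xF55
s_3 = Round(s_2, k_2) = 0xC30
s_4 = Round(s_3, k_3) = 0xBAA
s_5 = Round(s_4, k_4) = 0xD81
s_6 = Round(s_5, k_5) = 0x84F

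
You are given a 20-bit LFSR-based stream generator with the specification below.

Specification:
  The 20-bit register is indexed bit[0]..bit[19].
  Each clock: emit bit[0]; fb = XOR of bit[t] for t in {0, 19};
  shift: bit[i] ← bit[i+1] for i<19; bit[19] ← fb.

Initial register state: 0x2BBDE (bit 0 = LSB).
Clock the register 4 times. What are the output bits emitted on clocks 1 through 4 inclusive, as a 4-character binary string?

reg_0 = 0x2BBDE
clock 1: out=0, reg = 0x15DEF
clock 2: out=1, reg = 0x8AEF7
clock 3: out=1, reg = 0x4577B
clock 4: out=1, reg = 0xA2BBD

0111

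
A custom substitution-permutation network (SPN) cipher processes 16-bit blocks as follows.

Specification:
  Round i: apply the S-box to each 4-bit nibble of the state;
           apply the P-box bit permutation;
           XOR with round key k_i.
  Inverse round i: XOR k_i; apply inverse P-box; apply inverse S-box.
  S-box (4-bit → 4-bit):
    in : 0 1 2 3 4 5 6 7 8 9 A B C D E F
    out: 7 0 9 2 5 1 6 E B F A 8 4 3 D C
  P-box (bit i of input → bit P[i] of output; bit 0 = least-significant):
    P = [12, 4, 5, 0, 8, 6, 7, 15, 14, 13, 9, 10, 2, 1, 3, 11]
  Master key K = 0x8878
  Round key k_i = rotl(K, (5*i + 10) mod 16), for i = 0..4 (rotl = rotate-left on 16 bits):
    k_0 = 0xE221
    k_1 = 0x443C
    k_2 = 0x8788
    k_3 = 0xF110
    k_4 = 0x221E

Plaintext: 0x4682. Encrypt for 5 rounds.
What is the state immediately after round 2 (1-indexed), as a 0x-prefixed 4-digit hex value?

s_0 = plaintext = 0x4682
s_1 = Round(s_0, k_0) = 0x516C
s_2 = Round(s_1, k_1) = 0x44D8
s_3 = Round(s_2, k_2) = 0xD4D5
s_4 = Round(s_3, k_3) = 0xA256
s_5 = Round(s_4, k_4) = 0x6F2C

0x44D8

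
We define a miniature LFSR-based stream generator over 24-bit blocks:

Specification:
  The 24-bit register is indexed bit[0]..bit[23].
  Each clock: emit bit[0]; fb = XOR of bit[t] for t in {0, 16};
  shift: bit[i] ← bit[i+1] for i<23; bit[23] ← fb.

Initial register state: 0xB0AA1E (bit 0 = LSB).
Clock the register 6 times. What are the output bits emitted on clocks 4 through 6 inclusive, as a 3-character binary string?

110

reg_0 = 0xB0AA1E
clock 1: out=0, reg = 0x58550F
clock 2: out=1, reg = 0xAC2A87
clock 3: out=1, reg = 0xD61543
clock 4: out=1, reg = 0xEB0AA1
clock 5: out=1, reg = 0x758550
clock 6: out=0, reg = 0xBAC2A8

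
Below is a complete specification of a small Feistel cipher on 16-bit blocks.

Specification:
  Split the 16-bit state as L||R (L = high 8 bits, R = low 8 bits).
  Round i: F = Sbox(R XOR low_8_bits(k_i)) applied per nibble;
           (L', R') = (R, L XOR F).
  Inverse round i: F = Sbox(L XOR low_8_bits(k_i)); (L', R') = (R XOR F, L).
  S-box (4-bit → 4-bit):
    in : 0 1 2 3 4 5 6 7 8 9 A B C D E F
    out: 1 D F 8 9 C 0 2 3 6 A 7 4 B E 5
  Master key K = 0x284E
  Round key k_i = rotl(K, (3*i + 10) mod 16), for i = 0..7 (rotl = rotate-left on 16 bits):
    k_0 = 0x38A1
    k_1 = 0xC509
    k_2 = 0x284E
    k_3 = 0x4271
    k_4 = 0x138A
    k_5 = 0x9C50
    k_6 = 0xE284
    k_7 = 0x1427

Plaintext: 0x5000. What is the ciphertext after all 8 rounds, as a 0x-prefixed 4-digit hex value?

0x8E98

s_0 = plaintext = 0x5000
s_1 = Round(s_0, k_0) = 0x00FD
s_2 = Round(s_1, k_1) = 0xFD59
s_3 = Round(s_2, k_2) = 0x592F
s_4 = Round(s_3, k_3) = 0x2F97
s_5 = Round(s_4, k_4) = 0x97F4
s_6 = Round(s_5, k_5) = 0xF43E
s_7 = Round(s_6, k_6) = 0x3E8E
s_8 = Round(s_7, k_7) = 0x8E98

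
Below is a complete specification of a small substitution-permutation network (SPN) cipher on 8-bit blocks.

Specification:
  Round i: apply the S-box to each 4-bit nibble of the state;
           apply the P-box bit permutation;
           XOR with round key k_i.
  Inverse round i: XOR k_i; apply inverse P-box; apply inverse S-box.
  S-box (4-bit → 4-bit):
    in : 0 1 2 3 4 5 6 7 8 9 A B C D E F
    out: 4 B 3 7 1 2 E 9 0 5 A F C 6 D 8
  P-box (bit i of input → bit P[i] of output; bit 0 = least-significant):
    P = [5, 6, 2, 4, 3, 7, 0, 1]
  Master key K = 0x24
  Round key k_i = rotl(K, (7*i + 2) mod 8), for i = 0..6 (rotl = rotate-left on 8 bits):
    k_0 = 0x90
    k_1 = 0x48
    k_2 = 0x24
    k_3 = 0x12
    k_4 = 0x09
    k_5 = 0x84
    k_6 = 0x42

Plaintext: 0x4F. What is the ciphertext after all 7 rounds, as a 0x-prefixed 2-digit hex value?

0x6E

s_0 = plaintext = 0x4F
s_1 = Round(s_0, k_0) = 0x88
s_2 = Round(s_1, k_1) = 0x48
s_3 = Round(s_2, k_2) = 0x2C
s_4 = Round(s_3, k_3) = 0x8E
s_5 = Round(s_4, k_4) = 0x3D
s_6 = Round(s_5, k_5) = 0x49
s_7 = Round(s_6, k_6) = 0x6E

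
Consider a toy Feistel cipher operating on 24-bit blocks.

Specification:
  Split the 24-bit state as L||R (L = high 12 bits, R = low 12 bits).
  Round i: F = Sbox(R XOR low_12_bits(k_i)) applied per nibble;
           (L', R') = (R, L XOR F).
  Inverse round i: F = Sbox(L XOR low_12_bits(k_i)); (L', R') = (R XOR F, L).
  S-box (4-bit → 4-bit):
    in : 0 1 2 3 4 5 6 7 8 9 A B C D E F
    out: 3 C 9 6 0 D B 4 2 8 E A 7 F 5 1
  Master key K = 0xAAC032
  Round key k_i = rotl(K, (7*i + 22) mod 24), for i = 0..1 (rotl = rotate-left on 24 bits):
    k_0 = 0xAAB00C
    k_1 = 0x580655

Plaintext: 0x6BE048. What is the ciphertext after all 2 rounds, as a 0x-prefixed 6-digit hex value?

s_0 = plaintext = 0x6BE048
s_1 = Round(s_0, k_0) = 0x0485BE
s_2 = Round(s_1, k_1) = 0x5BE612

0x5BE612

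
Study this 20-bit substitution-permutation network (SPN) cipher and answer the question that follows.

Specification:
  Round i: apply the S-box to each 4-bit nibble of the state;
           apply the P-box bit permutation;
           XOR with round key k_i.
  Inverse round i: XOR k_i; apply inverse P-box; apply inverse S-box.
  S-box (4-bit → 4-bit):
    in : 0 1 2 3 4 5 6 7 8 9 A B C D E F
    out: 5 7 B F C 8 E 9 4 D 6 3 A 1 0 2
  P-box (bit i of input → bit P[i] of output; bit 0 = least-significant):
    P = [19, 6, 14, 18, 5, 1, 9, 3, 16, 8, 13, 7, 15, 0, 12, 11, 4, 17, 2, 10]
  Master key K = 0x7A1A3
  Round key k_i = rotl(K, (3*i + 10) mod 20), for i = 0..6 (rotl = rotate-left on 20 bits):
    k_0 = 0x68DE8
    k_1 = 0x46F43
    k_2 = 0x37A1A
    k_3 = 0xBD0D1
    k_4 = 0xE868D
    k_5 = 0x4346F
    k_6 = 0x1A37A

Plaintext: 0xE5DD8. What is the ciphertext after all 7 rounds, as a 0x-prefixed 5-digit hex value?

0x680D5

s_0 = plaintext = 0xE5DD8
s_1 = Round(s_0, k_0) = 0x7C5C8
s_2 = Round(s_1, k_1) = 0x423D8
s_3 = Round(s_2, k_2) = 0x297BF
s_4 = Round(s_3, k_3) = 0x84C23
s_5 = Round(s_4, k_4) = 0x2DF63
s_6 = Round(s_5, k_5) = 0xAF335
s_7 = Round(s_6, k_6) = 0x680D5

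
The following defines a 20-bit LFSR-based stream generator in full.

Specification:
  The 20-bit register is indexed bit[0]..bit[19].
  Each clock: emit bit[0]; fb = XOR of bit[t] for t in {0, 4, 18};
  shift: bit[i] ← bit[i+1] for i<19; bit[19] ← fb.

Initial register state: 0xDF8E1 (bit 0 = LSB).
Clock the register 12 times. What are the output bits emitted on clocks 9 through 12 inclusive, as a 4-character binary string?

0001

reg_0 = 0xDF8E1
clock 1: out=1, reg = 0x6FC70
clock 2: out=0, reg = 0x37E38
clock 3: out=0, reg = 0x9BF1C
clock 4: out=0, reg = 0xCDF8E
clock 5: out=0, reg = 0xE6FC7
clock 6: out=1, reg = 0x737E3
clock 7: out=1, reg = 0x39BF1
clock 8: out=1, reg = 0x1CDF8
clock 9: out=0, reg = 0x8E6FC
clock 10: out=0, reg = 0xC737E
clock 11: out=0, reg = 0x639BF
clock 12: out=1, reg = 0xB1CDF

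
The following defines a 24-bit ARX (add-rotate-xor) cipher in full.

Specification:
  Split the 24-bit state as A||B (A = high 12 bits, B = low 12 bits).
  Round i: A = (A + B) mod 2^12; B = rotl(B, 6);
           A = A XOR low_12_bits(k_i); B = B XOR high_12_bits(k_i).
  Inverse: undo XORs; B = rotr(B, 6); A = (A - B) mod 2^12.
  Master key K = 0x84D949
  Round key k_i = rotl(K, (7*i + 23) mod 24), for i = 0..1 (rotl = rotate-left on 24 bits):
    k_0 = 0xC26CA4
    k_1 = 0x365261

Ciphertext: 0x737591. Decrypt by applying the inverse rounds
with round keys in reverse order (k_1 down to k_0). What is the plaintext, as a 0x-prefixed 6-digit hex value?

0x55BF44

s_0 = ciphertext = 0x737591
s_1 = InvRound(s_0, k_1) = 0x83BD1B
s_2 = InvRound(s_1, k_0) = 0x55BF44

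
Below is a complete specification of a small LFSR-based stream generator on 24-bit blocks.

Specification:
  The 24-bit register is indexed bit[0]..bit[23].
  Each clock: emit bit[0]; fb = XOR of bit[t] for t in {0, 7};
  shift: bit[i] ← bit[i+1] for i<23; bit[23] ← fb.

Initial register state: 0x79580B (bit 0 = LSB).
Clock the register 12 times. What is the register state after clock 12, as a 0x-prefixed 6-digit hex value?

reg_0 = 0x79580B
clock 1: out=1, reg = 0xBCAC05
clock 2: out=1, reg = 0xDE5602
clock 3: out=0, reg = 0x6F2B01
clock 4: out=1, reg = 0xB79580
clock 5: out=0, reg = 0xDBCAC0
clock 6: out=0, reg = 0xEDE560
clock 7: out=0, reg = 0x76F2B0
clock 8: out=0, reg = 0xBB7958
clock 9: out=0, reg = 0x5DBCAC
clock 10: out=0, reg = 0xAEDE56
clock 11: out=0, reg = 0x576F2B
clock 12: out=1, reg = 0xABB795

0xABB795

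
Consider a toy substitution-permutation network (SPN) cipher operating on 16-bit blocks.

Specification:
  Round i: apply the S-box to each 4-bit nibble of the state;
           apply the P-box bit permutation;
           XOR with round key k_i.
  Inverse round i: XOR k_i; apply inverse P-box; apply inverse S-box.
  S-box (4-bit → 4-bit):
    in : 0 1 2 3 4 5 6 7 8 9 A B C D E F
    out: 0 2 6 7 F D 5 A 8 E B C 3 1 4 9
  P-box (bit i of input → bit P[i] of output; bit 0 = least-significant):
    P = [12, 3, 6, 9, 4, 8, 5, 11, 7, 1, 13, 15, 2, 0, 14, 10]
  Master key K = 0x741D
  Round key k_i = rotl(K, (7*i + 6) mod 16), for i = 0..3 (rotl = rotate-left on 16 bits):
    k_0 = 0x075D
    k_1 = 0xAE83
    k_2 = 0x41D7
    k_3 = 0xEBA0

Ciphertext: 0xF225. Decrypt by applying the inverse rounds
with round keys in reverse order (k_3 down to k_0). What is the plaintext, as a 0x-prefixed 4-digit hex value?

s_0 = ciphertext = 0xF225
s_1 = InvRound(s_0, k_3) = 0xCD7D
s_2 = InvRound(s_1, k_2) = 0x8AB1
s_3 = InvRound(s_2, k_1) = 0x8260
s_4 = InvRound(s_3, k_0) = 0xA831

0xA831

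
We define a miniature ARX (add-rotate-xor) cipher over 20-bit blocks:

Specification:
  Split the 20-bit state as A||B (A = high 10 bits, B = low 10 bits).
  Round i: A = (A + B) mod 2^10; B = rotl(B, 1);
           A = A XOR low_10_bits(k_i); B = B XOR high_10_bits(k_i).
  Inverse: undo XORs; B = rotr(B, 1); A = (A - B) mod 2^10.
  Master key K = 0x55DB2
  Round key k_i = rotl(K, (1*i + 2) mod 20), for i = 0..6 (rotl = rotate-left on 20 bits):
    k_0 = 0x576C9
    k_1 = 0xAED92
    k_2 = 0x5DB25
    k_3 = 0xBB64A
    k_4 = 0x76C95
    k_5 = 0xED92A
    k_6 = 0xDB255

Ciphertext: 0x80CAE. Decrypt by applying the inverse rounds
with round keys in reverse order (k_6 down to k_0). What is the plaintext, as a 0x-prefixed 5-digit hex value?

0xAF357

s_0 = ciphertext = 0x80CAE
s_1 = InvRound(s_0, k_6) = 0x9D5E1
s_2 = InvRound(s_1, k_5) = 0x0D32B
s_3 = InvRound(s_2, k_4) = 0xCA578
s_4 = InvRound(s_3, k_3) = 0x667CA
s_5 = InvRound(s_4, k_2) = 0x5795E
s_6 = InvRound(s_5, k_1) = 0x36BF2
s_7 = InvRound(s_6, k_0) = 0xAF357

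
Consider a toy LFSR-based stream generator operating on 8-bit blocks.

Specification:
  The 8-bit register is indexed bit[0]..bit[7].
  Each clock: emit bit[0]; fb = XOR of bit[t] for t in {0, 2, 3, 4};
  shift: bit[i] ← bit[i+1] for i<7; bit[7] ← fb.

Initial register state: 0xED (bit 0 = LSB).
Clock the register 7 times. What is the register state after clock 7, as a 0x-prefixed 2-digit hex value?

reg_0 = 0xED
clock 1: out=1, reg = 0xF6
clock 2: out=0, reg = 0x7B
clock 3: out=1, reg = 0xBD
clock 4: out=1, reg = 0x5E
clock 5: out=0, reg = 0xAF
clock 6: out=1, reg = 0xD7
clock 7: out=1, reg = 0xEB

0xEB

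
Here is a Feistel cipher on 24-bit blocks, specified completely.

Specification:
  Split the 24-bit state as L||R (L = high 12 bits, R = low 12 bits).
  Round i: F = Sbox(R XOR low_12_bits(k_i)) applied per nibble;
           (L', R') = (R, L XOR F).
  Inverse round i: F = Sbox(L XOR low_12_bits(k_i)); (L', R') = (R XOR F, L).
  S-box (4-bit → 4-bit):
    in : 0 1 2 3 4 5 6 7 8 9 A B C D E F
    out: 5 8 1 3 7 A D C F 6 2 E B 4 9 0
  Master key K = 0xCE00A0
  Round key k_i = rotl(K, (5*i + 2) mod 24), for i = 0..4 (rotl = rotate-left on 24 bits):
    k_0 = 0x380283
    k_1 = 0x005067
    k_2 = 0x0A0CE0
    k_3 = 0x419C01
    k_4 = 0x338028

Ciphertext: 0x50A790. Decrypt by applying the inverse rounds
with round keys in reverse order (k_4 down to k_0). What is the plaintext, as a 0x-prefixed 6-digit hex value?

s_0 = ciphertext = 0x50A790
s_1 = InvRound(s_0, k_4) = 0xD8150A
s_2 = InvRound(s_1, k_3) = 0xDFFD81
s_3 = InvRound(s_2, k_2) = 0x501DFF
s_4 = InvRound(s_3, k_1) = 0x722501
s_5 = InvRound(s_4, k_0) = 0xF29722

0xF29722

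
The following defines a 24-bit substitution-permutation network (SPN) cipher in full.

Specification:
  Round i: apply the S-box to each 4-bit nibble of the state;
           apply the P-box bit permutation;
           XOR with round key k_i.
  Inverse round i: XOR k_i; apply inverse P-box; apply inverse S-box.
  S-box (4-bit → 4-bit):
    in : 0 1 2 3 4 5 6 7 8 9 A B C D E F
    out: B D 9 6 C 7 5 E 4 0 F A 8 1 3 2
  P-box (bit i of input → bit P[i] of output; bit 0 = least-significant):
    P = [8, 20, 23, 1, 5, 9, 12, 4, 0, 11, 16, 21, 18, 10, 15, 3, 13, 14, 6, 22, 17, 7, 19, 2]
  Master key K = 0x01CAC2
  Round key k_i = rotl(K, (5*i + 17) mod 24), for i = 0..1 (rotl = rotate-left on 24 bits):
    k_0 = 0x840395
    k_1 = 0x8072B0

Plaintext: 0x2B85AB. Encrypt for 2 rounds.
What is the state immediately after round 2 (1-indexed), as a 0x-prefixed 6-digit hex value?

s_0 = plaintext = 0x2B85AB
s_1 = Round(s_0, k_0) = 0xD7D9A2
s_2 = Round(s_1, k_1) = 0xC621C2

0xC621C2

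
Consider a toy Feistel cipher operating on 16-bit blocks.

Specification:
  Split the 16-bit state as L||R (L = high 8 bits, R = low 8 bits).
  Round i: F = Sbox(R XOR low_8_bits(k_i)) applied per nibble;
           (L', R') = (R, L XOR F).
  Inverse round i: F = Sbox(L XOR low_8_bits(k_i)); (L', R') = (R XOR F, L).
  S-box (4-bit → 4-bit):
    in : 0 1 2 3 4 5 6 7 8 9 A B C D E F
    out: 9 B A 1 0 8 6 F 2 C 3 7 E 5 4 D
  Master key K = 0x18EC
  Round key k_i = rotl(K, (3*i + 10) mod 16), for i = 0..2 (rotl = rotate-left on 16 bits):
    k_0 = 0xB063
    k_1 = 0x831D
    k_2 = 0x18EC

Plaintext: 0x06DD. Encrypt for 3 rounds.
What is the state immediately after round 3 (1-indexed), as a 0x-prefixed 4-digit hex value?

s_0 = plaintext = 0x06DD
s_1 = Round(s_0, k_0) = 0xDD72
s_2 = Round(s_1, k_1) = 0x72B0
s_3 = Round(s_2, k_2) = 0xB0FC

0xB0FC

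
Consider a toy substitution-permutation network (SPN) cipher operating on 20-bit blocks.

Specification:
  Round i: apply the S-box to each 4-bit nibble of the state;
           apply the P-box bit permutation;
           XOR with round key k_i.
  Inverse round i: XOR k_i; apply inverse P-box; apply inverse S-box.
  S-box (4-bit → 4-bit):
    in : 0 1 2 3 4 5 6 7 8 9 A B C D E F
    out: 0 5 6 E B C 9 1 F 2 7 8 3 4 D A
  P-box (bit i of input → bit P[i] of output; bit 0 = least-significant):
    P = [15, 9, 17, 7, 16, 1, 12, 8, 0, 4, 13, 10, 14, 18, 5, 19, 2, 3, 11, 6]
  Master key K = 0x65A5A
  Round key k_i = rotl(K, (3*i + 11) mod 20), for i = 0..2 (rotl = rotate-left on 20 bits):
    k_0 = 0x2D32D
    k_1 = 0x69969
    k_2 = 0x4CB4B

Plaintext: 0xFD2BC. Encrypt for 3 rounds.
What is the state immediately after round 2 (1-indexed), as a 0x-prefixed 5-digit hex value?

0x4C0E1

s_0 = plaintext = 0xFD2BC
s_1 = Round(s_0, k_0) = 0x27055
s_2 = Round(s_1, k_1) = 0x4C0E1
s_3 = Round(s_2, k_2) = 0x31A07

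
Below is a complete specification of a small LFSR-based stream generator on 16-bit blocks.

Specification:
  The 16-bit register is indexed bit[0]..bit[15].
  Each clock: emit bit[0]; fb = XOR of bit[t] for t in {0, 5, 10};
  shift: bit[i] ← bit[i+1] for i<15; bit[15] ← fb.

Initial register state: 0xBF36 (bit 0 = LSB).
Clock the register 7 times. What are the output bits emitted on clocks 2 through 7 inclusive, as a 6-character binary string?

reg_0 = 0xBF36
clock 1: out=0, reg = 0x5F9B
clock 2: out=1, reg = 0x2FCD
clock 3: out=1, reg = 0x17E6
clock 4: out=0, reg = 0x0BF3
clock 5: out=1, reg = 0x05F9
clock 6: out=1, reg = 0x82FC
clock 7: out=0, reg = 0xC17E

110110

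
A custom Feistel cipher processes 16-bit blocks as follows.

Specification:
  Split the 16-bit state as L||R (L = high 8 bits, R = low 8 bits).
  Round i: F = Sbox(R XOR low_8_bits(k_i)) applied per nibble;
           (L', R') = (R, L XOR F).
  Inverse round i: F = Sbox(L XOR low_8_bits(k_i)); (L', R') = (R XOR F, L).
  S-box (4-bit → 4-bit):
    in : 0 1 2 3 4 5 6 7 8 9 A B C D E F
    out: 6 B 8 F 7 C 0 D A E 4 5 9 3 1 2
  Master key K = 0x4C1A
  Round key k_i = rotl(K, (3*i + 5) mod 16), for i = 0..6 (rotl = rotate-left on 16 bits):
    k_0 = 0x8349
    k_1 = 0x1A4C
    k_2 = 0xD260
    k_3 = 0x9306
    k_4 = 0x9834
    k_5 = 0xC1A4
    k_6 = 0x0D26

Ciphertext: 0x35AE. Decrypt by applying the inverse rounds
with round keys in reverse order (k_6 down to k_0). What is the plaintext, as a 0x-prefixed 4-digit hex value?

s_0 = ciphertext = 0x35AE
s_1 = InvRound(s_0, k_6) = 0x1135
s_2 = InvRound(s_1, k_5) = 0x6911
s_3 = InvRound(s_2, k_4) = 0xD269
s_4 = InvRound(s_3, k_3) = 0x5ED2
s_5 = InvRound(s_4, k_2) = 0x235E
s_6 = InvRound(s_5, k_1) = 0x5C23
s_7 = InvRound(s_6, k_0) = 0x9F5C

0x9F5C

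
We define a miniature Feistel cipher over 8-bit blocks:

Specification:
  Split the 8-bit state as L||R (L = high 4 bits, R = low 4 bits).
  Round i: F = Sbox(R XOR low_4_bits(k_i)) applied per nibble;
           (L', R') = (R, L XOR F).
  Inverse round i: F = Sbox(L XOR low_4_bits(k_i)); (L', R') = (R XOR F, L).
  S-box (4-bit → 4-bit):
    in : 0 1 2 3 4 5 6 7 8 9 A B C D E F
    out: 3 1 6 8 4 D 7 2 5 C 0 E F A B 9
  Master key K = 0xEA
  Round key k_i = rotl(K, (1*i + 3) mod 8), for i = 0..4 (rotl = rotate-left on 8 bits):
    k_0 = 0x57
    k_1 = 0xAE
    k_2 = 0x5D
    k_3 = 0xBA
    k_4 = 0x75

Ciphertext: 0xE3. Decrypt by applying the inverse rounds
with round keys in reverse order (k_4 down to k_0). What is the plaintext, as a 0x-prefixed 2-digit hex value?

0x6A

s_0 = ciphertext = 0xE3
s_1 = InvRound(s_0, k_4) = 0xDE
s_2 = InvRound(s_1, k_3) = 0xCD
s_3 = InvRound(s_2, k_2) = 0xCC
s_4 = InvRound(s_3, k_1) = 0xAC
s_5 = InvRound(s_4, k_0) = 0x6A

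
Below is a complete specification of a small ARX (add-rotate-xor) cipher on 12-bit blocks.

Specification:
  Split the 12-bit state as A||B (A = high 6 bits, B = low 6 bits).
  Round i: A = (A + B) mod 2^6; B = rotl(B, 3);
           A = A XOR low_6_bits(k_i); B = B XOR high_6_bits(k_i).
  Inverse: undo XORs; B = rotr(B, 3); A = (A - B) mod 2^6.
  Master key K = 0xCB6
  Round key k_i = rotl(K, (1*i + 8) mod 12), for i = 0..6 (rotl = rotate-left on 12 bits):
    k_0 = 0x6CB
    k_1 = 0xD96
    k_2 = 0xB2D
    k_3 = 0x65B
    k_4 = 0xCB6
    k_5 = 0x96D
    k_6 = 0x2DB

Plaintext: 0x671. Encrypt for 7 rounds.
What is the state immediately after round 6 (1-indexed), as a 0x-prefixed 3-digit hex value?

s_0 = plaintext = 0x671
s_1 = Round(s_0, k_0) = 0x055
s_2 = Round(s_1, k_1) = 0x01C
s_3 = Round(s_2, k_2) = 0xC4F
s_4 = Round(s_3, k_3) = 0x6E0
s_5 = Round(s_4, k_4) = 0x376
s_6 = Round(s_5, k_5) = 0xB93
s_7 = Round(s_6, k_6) = 0x691

0xB93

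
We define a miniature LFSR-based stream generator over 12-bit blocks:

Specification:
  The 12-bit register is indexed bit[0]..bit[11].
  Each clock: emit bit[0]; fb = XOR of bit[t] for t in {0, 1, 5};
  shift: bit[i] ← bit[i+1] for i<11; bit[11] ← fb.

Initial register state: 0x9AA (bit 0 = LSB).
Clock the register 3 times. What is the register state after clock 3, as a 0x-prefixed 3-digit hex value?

0x535

reg_0 = 0x9AA
clock 1: out=0, reg = 0x4D5
clock 2: out=1, reg = 0xA6A
clock 3: out=0, reg = 0x535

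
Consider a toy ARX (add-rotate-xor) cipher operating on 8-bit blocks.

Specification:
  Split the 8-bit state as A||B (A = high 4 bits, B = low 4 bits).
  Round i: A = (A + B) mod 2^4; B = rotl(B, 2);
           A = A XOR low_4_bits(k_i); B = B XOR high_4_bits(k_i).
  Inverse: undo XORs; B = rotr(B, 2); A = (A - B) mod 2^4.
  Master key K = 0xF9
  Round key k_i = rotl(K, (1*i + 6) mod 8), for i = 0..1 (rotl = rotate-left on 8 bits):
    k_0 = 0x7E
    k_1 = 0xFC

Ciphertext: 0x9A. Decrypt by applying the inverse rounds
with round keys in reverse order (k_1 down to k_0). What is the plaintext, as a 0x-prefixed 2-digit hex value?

s_0 = ciphertext = 0x9A
s_1 = InvRound(s_0, k_1) = 0x05
s_2 = InvRound(s_1, k_0) = 0x68

0x68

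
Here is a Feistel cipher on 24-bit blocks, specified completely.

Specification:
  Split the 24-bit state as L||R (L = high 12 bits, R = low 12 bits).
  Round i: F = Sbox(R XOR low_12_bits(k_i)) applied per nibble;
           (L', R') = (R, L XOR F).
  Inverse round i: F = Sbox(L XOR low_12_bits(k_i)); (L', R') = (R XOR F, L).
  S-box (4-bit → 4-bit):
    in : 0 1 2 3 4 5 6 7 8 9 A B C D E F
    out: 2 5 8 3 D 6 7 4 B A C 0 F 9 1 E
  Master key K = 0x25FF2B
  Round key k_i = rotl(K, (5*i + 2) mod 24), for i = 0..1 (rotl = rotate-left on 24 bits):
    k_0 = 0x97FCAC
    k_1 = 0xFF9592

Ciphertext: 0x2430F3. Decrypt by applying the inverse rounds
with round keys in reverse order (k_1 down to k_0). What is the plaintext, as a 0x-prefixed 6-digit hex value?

s_0 = ciphertext = 0x2430F3
s_1 = InvRound(s_0, k_1) = 0x466243
s_2 = InvRound(s_1, k_0) = 0x9BF466

0x9BF466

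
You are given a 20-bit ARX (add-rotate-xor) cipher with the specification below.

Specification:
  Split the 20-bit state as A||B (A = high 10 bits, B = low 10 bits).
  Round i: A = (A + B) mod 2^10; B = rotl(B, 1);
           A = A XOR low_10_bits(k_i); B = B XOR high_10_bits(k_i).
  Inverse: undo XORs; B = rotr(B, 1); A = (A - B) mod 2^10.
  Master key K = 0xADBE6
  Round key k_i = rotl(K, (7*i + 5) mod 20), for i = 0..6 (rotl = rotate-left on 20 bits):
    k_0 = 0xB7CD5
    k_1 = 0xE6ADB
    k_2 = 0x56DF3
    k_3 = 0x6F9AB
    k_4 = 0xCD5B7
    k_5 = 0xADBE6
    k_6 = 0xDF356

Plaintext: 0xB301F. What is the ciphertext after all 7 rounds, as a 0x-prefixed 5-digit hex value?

s_0 = plaintext = 0xB301F
s_1 = Round(s_0, k_0) = 0x8FAE1
s_2 = Round(s_1, k_1) = 0xF1259
s_3 = Round(s_2, k_2) = 0xFB9E8
s_4 = Round(s_3, k_3) = 0x1F66E
s_5 = Round(s_4, k_4) = 0xD73E8
s_6 = Round(s_5, k_5) = 0x28967
s_7 = Round(s_6, k_6) = 0x57DB2

0x57DB2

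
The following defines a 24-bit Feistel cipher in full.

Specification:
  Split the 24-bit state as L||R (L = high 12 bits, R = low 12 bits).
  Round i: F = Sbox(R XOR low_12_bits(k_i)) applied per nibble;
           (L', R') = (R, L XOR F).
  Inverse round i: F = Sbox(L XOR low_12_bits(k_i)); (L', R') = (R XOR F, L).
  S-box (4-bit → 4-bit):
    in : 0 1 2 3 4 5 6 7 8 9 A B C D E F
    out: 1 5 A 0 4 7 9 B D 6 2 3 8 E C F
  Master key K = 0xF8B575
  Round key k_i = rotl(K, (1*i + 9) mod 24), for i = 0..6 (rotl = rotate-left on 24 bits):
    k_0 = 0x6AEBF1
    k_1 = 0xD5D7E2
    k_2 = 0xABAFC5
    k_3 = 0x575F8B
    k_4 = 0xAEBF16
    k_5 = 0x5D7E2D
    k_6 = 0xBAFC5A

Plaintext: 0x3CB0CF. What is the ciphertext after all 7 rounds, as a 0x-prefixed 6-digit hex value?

s_0 = plaintext = 0x3CB0CF
s_1 = Round(s_0, k_0) = 0x0CF0C7
s_2 = Round(s_1, k_1) = 0x0C7B68
s_3 = Round(s_2, k_2) = 0xB684E9
s_4 = Round(s_3, k_3) = 0x4E98F2
s_5 = Round(s_4, k_4) = 0x8F2F2D
s_6 = Round(s_5, k_5) = 0xF2DDE3
s_7 = Round(s_6, k_6) = 0xDE3A1B

0xDE3A1B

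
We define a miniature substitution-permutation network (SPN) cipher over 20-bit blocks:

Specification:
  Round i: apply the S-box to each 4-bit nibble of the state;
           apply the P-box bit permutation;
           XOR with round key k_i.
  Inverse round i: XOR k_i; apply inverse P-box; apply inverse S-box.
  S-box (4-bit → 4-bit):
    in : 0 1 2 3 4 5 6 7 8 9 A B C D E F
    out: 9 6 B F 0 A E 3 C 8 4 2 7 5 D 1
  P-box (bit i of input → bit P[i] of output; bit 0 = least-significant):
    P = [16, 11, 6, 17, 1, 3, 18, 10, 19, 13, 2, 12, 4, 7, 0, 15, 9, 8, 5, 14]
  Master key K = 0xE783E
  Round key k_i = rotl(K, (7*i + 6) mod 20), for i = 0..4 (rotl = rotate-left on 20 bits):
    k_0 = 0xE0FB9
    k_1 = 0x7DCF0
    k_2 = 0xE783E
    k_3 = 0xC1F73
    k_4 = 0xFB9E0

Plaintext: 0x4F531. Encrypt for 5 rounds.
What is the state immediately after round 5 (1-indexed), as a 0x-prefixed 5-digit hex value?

0x8A74F

s_0 = plaintext = 0x4F531
s_1 = Round(s_0, k_0) = 0xA33E3
s_2 = Round(s_1, k_1) = 0x86007
s_3 = Round(s_2, k_2) = 0x7A49D
s_4 = Round(s_3, k_3) = 0xD1832
s_5 = Round(s_4, k_4) = 0x8A74F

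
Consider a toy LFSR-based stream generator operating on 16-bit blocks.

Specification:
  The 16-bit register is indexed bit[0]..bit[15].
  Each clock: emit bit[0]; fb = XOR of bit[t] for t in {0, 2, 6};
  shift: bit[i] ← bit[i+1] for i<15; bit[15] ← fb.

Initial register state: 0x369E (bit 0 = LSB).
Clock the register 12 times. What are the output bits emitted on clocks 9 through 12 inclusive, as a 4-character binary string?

0110

reg_0 = 0x369E
clock 1: out=0, reg = 0x9B4F
clock 2: out=1, reg = 0xCDA7
clock 3: out=1, reg = 0x66D3
clock 4: out=1, reg = 0x3369
clock 5: out=1, reg = 0x19B4
clock 6: out=0, reg = 0x8CDA
clock 7: out=0, reg = 0xC66D
clock 8: out=1, reg = 0xE336
clock 9: out=0, reg = 0xF19B
clock 10: out=1, reg = 0xF8CD
clock 11: out=1, reg = 0xFC66
clock 12: out=0, reg = 0x7E33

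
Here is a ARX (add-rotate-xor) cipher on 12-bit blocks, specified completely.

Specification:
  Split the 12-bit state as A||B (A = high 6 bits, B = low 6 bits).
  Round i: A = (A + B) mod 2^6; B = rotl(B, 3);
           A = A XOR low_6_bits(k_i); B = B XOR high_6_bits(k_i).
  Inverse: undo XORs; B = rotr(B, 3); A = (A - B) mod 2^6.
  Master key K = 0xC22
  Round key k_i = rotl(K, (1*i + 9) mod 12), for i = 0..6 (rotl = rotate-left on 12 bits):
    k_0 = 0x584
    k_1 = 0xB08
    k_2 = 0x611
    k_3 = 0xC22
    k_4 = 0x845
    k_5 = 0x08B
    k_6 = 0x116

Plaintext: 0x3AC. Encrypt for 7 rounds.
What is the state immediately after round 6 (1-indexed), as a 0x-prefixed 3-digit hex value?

0x70F

s_0 = plaintext = 0x3AC
s_1 = Round(s_0, k_0) = 0xFB3
s_2 = Round(s_1, k_1) = 0xE72
s_3 = Round(s_2, k_2) = 0xE8E
s_4 = Round(s_3, k_3) = 0xA81
s_5 = Round(s_4, k_4) = 0xBA9
s_6 = Round(s_5, k_5) = 0x70F
s_7 = Round(s_6, k_6) = 0xF7D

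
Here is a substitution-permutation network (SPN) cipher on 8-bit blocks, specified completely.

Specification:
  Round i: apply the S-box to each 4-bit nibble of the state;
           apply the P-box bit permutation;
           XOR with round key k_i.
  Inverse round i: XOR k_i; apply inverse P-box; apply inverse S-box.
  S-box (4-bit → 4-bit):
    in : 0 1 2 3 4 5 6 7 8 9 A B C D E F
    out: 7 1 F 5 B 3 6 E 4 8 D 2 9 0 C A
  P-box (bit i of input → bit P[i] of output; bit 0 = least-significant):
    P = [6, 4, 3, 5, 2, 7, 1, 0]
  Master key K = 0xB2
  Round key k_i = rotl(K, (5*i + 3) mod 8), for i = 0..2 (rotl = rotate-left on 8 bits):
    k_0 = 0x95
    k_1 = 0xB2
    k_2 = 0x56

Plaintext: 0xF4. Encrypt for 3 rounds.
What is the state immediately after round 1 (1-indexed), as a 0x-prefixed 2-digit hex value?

s_0 = plaintext = 0xF4
s_1 = Round(s_0, k_0) = 0x64
s_2 = Round(s_1, k_1) = 0x40
s_3 = Round(s_2, k_2) = 0x8B

0x64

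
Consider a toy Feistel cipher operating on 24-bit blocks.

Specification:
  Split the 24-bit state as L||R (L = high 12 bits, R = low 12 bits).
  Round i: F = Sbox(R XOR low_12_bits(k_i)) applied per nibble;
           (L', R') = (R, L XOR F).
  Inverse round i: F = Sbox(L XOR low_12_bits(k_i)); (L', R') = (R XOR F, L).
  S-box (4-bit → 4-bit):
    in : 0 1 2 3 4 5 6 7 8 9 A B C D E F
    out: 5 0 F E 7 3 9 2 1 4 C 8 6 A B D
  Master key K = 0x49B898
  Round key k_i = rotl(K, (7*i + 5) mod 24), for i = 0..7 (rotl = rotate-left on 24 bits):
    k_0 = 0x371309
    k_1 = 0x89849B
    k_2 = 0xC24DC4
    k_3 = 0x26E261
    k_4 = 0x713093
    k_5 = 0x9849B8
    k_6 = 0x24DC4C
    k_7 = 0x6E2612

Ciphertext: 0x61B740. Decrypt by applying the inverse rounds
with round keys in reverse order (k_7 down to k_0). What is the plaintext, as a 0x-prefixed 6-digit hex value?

s_0 = ciphertext = 0x61B740
s_1 = InvRound(s_0, k_7) = 0x21461B
s_2 = InvRound(s_1, k_6) = 0xD2A214
s_3 = InvRound(s_2, k_5) = 0x55BD2A
s_4 = InvRound(s_3, k_4) = 0xE4B55B
s_5 = InvRound(s_4, k_3) = 0x3A7E4B
s_6 = InvRound(s_5, k_2) = 0x5D53A7
s_7 = InvRound(s_6, k_1) = 0x3DC5D5
s_8 = InvRound(s_7, k_0) = 0x0763DC

0x0763DC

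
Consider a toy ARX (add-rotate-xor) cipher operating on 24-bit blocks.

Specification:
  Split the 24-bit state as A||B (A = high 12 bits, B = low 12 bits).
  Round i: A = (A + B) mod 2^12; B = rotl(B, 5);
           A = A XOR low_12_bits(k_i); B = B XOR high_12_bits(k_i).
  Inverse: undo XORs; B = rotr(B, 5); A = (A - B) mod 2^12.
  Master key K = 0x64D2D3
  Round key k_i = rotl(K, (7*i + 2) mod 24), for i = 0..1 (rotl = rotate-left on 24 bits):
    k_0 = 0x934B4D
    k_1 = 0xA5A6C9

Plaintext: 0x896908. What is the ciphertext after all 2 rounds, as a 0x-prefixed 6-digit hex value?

0x430E8A

s_0 = plaintext = 0x896908
s_1 = Round(s_0, k_0) = 0xAD3826
s_2 = Round(s_1, k_1) = 0x430E8A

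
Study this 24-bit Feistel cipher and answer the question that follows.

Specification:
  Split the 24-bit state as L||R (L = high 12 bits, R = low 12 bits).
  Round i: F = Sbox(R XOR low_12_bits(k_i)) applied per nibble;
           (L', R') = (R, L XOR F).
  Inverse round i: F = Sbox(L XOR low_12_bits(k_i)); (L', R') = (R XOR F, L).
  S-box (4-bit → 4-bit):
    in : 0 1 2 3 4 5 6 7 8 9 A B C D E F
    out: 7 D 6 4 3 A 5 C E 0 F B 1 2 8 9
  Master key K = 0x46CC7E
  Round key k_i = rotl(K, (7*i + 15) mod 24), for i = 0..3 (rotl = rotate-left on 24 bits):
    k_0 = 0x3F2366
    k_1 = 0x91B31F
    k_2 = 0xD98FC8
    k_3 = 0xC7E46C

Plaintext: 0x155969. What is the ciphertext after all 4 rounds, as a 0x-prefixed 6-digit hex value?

s_0 = plaintext = 0x155969
s_1 = Round(s_0, k_0) = 0x969E2C
s_2 = Round(s_1, k_1) = 0xE2CB2D
s_3 = Round(s_2, k_2) = 0xB2DDA6
s_4 = Round(s_3, k_3) = 0xDA6B32

0xDA6B32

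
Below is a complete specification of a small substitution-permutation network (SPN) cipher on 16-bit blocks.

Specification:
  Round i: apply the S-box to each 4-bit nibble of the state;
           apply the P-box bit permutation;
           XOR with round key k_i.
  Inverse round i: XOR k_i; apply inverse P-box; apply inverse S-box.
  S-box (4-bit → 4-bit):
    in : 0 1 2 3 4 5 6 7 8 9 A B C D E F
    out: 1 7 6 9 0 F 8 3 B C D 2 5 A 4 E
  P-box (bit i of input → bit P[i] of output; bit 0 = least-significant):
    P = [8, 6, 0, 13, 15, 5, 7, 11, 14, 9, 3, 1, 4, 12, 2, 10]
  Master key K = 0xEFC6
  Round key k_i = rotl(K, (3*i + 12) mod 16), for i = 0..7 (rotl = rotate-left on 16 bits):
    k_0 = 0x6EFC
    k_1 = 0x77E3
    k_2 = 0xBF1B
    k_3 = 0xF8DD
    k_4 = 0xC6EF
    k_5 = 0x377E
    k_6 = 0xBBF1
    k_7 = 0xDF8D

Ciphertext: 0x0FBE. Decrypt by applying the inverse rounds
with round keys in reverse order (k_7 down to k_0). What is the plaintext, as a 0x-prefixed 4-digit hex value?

0x973A

s_0 = ciphertext = 0x0FBE
s_1 = InvRound(s_0, k_7) = 0x737E
s_2 = InvRound(s_1, k_6) = 0xEAAE
s_3 = InvRound(s_2, k_5) = 0x80A7
s_4 = InvRound(s_3, k_4) = 0x614B
s_5 = InvRound(s_4, k_3) = 0x16A0
s_6 = InvRound(s_5, k_2) = 0x095A
s_7 = InvRound(s_6, k_1) = 0x81F9
s_8 = InvRound(s_7, k_0) = 0x973A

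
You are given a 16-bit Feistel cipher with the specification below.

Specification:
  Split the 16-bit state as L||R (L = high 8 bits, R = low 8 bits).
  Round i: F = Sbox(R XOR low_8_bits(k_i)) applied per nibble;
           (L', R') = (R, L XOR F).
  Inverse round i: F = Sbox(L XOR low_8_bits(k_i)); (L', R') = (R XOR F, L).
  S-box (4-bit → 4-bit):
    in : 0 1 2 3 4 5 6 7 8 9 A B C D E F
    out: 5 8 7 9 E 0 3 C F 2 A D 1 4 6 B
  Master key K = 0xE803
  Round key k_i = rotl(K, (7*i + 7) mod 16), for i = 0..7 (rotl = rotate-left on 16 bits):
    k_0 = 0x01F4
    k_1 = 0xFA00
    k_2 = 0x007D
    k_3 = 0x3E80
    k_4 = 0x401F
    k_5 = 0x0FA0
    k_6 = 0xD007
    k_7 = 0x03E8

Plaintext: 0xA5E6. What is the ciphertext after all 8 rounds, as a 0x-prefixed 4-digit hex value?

0x4131

s_0 = plaintext = 0xA5E6
s_1 = Round(s_0, k_0) = 0xE622
s_2 = Round(s_1, k_1) = 0x2291
s_3 = Round(s_2, k_2) = 0x9143
s_4 = Round(s_3, k_3) = 0x4388
s_5 = Round(s_4, k_4) = 0x886F
s_6 = Round(s_5, k_5) = 0x6F93
s_7 = Round(s_6, k_6) = 0x9341
s_8 = Round(s_7, k_7) = 0x4131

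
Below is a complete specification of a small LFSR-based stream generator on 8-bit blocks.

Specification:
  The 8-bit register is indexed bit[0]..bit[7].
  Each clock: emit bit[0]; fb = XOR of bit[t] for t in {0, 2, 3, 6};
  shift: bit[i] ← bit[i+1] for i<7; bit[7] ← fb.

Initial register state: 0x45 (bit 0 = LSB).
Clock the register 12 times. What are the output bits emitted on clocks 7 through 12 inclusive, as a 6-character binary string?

101001

reg_0 = 0x45
clock 1: out=1, reg = 0xA2
clock 2: out=0, reg = 0x51
clock 3: out=1, reg = 0x28
clock 4: out=0, reg = 0x94
clock 5: out=0, reg = 0xCA
clock 6: out=0, reg = 0x65
clock 7: out=1, reg = 0xB2
clock 8: out=0, reg = 0x59
clock 9: out=1, reg = 0xAC
clock 10: out=0, reg = 0x56
clock 11: out=0, reg = 0x2B
clock 12: out=1, reg = 0x15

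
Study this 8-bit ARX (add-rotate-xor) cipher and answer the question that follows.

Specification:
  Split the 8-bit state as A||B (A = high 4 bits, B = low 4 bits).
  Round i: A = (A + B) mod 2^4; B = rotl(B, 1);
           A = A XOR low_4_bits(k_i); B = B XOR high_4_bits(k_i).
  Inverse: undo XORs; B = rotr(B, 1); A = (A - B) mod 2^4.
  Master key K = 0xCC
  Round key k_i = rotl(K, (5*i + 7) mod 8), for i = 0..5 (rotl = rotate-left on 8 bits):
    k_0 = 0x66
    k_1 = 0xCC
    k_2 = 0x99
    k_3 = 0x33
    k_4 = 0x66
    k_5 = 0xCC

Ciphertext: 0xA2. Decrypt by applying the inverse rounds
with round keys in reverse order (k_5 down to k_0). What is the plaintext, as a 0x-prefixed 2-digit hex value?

0x18

s_0 = ciphertext = 0xA2
s_1 = InvRound(s_0, k_5) = 0xF7
s_2 = InvRound(s_1, k_4) = 0x18
s_3 = InvRound(s_2, k_3) = 0x5D
s_4 = InvRound(s_3, k_2) = 0xA2
s_5 = InvRound(s_4, k_1) = 0xF7
s_6 = InvRound(s_5, k_0) = 0x18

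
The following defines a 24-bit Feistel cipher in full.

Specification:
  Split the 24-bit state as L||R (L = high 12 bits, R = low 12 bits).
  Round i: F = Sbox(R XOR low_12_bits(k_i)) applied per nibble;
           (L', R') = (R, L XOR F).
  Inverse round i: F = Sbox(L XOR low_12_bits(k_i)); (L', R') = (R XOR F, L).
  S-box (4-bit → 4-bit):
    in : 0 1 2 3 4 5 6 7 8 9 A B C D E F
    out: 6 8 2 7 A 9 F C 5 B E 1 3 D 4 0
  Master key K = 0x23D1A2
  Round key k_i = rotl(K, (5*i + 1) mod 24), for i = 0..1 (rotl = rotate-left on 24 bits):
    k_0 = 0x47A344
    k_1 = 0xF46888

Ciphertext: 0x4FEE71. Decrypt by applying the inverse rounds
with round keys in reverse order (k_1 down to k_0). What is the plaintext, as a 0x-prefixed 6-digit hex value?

s_0 = ciphertext = 0x4FEE71
s_1 = InvRound(s_0, k_1) = 0xDBE4FE
s_2 = InvRound(s_1, k_0) = 0x0F0DBE

0x0F0DBE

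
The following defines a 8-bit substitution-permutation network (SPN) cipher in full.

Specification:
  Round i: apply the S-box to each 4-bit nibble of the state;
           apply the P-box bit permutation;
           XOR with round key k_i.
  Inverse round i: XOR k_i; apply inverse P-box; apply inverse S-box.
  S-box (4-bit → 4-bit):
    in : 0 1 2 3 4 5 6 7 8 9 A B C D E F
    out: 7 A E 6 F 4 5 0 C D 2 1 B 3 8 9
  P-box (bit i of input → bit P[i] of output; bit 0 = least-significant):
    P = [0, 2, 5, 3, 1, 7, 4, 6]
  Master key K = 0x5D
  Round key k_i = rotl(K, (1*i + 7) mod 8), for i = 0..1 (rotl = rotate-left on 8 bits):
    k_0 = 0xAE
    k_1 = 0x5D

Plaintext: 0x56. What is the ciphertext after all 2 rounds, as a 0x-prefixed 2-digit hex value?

s_0 = plaintext = 0x56
s_1 = Round(s_0, k_0) = 0x9F
s_2 = Round(s_1, k_1) = 0x06

0x06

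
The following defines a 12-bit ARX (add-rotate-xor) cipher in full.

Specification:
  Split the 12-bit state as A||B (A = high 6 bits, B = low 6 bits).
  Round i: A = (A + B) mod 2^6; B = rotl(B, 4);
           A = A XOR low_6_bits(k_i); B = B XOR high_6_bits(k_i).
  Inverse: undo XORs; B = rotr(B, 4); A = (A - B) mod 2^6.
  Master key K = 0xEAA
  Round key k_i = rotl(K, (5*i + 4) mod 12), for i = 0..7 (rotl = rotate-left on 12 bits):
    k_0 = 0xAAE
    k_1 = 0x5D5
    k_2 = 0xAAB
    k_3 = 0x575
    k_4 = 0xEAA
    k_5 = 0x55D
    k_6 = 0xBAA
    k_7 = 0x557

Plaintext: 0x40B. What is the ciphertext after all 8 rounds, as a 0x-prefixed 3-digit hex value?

s_0 = plaintext = 0x40B
s_1 = Round(s_0, k_0) = 0xD58
s_2 = Round(s_1, k_1) = 0x611
s_3 = Round(s_2, k_2) = 0x0BE
s_4 = Round(s_3, k_3) = 0xD7A
s_5 = Round(s_4, k_4) = 0x154
s_6 = Round(s_5, k_5) = 0x110
s_7 = Round(s_6, k_6) = 0xFAA
s_8 = Round(s_7, k_7) = 0xFFF

0xFFF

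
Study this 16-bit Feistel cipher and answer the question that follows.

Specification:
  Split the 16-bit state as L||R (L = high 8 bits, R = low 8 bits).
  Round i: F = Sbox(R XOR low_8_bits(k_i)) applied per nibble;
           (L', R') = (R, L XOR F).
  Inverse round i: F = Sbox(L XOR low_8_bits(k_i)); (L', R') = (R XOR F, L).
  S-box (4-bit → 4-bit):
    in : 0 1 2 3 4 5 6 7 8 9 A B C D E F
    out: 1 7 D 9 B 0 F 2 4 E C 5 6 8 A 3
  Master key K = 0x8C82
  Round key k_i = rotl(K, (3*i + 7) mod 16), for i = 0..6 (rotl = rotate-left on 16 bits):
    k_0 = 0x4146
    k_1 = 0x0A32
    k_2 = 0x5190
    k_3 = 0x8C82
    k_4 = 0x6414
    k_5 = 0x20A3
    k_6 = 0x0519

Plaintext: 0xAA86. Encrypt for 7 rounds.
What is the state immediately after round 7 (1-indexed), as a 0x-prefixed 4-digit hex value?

0x42A1

s_0 = plaintext = 0xAA86
s_1 = Round(s_0, k_0) = 0x86CB
s_2 = Round(s_1, k_1) = 0xCBB8
s_3 = Round(s_2, k_2) = 0xB81F
s_4 = Round(s_3, k_3) = 0x1F50
s_5 = Round(s_4, k_4) = 0x50A4
s_6 = Round(s_5, k_5) = 0xA442
s_7 = Round(s_6, k_6) = 0x42A1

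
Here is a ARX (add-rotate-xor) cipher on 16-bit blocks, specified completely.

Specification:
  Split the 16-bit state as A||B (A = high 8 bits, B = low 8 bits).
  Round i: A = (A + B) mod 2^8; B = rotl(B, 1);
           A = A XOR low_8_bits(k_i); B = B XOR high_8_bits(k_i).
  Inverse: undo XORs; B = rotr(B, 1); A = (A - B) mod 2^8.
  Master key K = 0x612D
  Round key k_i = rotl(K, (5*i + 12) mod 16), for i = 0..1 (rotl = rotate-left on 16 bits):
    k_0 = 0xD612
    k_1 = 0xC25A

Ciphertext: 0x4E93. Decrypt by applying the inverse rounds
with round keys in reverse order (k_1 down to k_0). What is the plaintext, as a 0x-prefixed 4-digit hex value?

s_0 = ciphertext = 0x4E93
s_1 = InvRound(s_0, k_1) = 0x6CA8
s_2 = InvRound(s_1, k_0) = 0x3F3F

0x3F3F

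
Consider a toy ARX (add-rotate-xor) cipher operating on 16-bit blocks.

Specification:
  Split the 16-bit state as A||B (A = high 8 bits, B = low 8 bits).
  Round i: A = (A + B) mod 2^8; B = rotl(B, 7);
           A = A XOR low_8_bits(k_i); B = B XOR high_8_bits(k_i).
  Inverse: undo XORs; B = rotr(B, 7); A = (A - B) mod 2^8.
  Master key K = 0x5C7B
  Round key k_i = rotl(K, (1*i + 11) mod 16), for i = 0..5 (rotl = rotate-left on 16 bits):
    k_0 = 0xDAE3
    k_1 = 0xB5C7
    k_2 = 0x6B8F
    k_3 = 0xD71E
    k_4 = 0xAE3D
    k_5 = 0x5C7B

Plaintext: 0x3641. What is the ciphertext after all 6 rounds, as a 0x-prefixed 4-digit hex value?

0x871B

s_0 = plaintext = 0x3641
s_1 = Round(s_0, k_0) = 0x947A
s_2 = Round(s_1, k_1) = 0xC988
s_3 = Round(s_2, k_2) = 0xDE2F
s_4 = Round(s_3, k_3) = 0x1340
s_5 = Round(s_4, k_4) = 0x6E8E
s_6 = Round(s_5, k_5) = 0x871B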